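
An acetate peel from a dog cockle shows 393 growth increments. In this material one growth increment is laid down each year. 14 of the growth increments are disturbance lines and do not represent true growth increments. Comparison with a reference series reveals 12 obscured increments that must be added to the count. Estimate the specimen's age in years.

391 yr

Correcting the raw count gives 393 − 14 + 12 = 391 true growth increments.
One growth increment per year makes the duration 391 years.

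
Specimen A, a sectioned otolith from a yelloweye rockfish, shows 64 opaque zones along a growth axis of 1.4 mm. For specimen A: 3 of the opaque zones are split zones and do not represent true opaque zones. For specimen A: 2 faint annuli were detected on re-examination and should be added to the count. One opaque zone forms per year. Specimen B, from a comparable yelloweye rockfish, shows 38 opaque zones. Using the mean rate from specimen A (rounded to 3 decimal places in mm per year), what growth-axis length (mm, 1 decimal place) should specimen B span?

0.8 mm

Specimen A: after corrections the count is 64 − 3 + 2 = 63 opaque zones.
A: Extension rate ≈ 1.4 / 63 = 0.022 mm per year.
B's length ≈ 0.022 × 38 = 0.8 mm.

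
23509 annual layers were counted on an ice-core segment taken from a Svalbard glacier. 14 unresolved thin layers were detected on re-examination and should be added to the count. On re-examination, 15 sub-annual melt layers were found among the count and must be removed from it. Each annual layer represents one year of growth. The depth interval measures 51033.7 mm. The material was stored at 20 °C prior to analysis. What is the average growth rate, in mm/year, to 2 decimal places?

True annual layer count = 23509 − 15 + 14 = 23508.
Extension rate ≈ 51033.7 / 23508 = 2.17 mm/year.

2.17 mm/year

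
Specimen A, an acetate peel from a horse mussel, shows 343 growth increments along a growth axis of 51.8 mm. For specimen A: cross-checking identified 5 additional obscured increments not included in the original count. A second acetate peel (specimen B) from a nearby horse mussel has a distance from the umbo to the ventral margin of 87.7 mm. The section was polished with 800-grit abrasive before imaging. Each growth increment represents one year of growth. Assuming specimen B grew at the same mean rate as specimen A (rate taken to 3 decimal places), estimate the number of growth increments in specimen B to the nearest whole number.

589 growth increments

Specimen A: true growth increment count = 343 + 5 = 348.
A: 51.8 mm over 348 years gives 51.8 / 348 ≈ 0.149 mm/yr.
B spans 87.7 / 0.149 = 588.59 years ≈ 589 growth increments.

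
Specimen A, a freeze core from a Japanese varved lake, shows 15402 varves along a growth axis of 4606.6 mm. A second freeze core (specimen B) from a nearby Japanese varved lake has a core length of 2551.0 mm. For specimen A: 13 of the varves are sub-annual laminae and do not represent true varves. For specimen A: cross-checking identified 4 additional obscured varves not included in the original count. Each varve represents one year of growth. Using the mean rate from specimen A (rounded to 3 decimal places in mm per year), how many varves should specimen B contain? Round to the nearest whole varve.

Specimen A: adjusted count: 15402 − 13 + 4 = 15393 varves.
A: Mean rate = 4606.6 mm / 15393 years ≈ 0.299 mm per year.
B spans 2551.0 / 0.299 = 8531.77 years ≈ 8532 varves.

8532 varves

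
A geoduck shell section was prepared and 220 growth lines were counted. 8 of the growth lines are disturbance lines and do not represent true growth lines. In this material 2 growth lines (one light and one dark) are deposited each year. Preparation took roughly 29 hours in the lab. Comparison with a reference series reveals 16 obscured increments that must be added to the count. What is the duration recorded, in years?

Adjusted count: 220 − 8 + 16 = 228 growth lines.
Dividing by 2 growth lines per year: 228 / 2 = 114 years.

114 years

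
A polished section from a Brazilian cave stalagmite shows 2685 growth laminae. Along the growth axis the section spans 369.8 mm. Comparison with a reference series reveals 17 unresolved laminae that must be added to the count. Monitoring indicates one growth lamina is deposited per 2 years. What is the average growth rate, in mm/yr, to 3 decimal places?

True growth lamina count = 2685 + 17 = 2702.
2702 growth laminae at 2 years each span 2702 × 2 = 5404 years.
Extension rate ≈ 369.8 / 5404 = 0.068 mm/yr.

0.068 mm/yr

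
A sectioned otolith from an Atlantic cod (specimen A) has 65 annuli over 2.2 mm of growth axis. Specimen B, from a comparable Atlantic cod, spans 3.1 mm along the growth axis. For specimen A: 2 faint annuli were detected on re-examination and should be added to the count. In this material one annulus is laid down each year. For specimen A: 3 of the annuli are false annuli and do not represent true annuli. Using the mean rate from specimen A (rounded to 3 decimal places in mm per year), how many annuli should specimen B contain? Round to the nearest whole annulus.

91 annuli

Specimen A: true annulus count = 65 − 3 + 2 = 64.
A: Extension rate ≈ 2.2 / 64 = 0.034 mm/yr.
For B, 3.1 / 0.034 = 91.18 years ≈ 91 annuli.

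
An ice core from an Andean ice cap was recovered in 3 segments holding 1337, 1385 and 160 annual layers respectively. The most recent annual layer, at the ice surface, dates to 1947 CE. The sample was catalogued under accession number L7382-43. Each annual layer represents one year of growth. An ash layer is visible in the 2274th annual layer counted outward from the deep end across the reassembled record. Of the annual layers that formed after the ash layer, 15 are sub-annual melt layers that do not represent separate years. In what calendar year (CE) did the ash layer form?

Total annual layers = 1337 + 1385 + 160 = 2882.
2882 − 2274 = 608 annual layers lie beyond the ash layer toward the ice surface.
Removing the 15 false annual layers leaves 608 − 15 = 593 true annual layers beyond the ash layer.
1947 − 593 = 1354 CE.

1354 CE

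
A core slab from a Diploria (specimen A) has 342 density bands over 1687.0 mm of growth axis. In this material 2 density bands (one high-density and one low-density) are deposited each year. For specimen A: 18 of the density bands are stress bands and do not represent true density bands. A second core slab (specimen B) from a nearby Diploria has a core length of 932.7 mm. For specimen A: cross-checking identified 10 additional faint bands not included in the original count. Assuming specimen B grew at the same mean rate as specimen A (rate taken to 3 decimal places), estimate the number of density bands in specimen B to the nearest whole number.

Specimen A: after corrections the count is 342 − 18 + 10 = 334 density bands.
Specimen A: with 2 density bands per year, 334 / 2 = 167 years.
A: Extension rate ≈ 1687.0 / 167 = 10.102 mm/yr.
B spans 932.7 / 10.102 = 92.33 years; at 2 density bands per year that is 92.33 × 2 ≈ 185 density bands.

185 density bands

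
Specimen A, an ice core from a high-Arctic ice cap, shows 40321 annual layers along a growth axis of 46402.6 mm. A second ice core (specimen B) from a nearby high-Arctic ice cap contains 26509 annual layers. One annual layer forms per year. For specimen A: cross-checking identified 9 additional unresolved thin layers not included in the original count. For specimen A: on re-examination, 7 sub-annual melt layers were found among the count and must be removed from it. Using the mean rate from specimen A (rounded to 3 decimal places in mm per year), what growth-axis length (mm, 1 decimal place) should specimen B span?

Specimen A: adjusted count: 40321 − 7 + 9 = 40323 annual layers.
A: Mean rate = 46402.6 mm / 40323 years ≈ 1.151 mm per year.
B's length ≈ 1.151 × 26509 = 30511.9 mm.

30511.9 mm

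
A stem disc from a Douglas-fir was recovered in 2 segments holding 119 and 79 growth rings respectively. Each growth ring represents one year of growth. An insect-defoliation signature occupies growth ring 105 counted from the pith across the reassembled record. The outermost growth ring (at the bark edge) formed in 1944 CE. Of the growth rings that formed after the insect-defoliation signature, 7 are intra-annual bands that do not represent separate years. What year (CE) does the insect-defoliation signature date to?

Total growth rings = 119 + 79 = 198.
The insect-defoliation signature sits at growth ring 105 from the pith, so 198 − 105 = 93 growth rings formed after it.
Removing the 7 false growth rings leaves 93 − 7 = 86 true growth rings beyond the insect-defoliation signature.
The growth ring at the bark edge is 1944 CE, so the insect-defoliation signature dates to 1944 − 86 = 1858 CE.

1858 CE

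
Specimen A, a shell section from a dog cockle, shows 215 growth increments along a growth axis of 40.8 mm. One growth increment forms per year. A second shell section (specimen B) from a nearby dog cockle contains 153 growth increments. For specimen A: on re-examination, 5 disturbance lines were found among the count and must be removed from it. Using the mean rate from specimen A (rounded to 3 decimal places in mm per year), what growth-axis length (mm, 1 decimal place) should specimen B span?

29.7 mm

Specimen A: correcting the raw count gives 215 − 5 = 210 true growth increments.
A: 40.8 mm over 210 years gives 40.8 / 210 ≈ 0.194 mm/yr.
B's length ≈ 0.194 × 153 = 29.7 mm.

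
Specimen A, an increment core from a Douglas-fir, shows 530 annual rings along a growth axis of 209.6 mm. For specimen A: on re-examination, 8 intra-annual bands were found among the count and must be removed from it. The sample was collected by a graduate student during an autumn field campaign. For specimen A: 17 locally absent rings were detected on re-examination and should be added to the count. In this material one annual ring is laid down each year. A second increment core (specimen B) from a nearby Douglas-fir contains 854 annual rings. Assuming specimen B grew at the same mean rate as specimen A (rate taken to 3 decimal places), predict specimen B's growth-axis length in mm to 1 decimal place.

Specimen A: after corrections the count is 530 − 8 + 17 = 539 annual rings.
A: 209.6 mm over 539 years gives 209.6 / 539 ≈ 0.389 mm per year.
B's length ≈ 0.389 × 854 = 332.2 mm.

332.2 mm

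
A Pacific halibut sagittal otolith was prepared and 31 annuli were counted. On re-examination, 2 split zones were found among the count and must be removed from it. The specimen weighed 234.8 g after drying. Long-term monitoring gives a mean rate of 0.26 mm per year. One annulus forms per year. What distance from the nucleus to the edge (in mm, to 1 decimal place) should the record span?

Adjusted count: 31 − 2 = 29 annuli.
Predicted length = 0.26 mm/year × 29 years = 7.5 mm.

7.5 mm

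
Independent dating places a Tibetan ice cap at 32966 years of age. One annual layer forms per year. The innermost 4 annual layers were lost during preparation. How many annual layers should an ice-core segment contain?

32962 annual layers

At one annual layer per year, 32966 years correspond to 32966 annual layers.
Less the 4 uncaptured annual layers: 32966 − 4 = 32962.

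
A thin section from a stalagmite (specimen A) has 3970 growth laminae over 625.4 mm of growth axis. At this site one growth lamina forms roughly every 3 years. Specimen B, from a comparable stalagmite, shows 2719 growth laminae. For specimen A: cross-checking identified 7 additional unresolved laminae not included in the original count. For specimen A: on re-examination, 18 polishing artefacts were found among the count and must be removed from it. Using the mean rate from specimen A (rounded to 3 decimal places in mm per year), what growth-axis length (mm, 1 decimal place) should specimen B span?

Specimen A: correcting the raw count gives 3970 − 18 + 7 = 3959 true growth laminae.
Specimen A: at 3 years per growth lamina, 3959 × 3 = 11877 years.
A: Extension rate ≈ 625.4 / 11877 = 0.053 mm/year.
Specimen B: multiplying by 3 years per growth lamina: 2719 × 3 = 8157 years. Length of B = 0.053 × 8157 = 432.3 mm.

432.3 mm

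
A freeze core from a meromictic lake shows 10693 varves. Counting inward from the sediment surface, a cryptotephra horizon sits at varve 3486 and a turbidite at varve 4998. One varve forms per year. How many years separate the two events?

The two markers are separated by 4998 − 3486 = 1512 varves.
One varve per year makes the interval 1512 years.

1512 yr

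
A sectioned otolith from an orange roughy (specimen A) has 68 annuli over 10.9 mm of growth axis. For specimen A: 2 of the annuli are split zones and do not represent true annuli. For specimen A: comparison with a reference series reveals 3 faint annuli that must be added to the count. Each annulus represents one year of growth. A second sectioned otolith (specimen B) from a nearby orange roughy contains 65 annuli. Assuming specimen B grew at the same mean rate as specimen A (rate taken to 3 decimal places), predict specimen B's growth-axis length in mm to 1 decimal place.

Specimen A: after corrections the count is 68 − 2 + 3 = 69 annuli.
A: 10.9 mm over 69 years gives 10.9 / 69 ≈ 0.158 mm per year.
For B, 0.158 mm/year × 65 years = 10.3 mm.

10.3 mm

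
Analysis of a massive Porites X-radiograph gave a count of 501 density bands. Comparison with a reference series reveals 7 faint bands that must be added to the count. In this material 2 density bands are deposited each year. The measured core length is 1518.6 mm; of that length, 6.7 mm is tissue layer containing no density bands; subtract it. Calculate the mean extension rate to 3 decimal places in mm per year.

5.952 mm per year

True density band count = 501 + 7 = 508.
With 2 density bands per year, 508 / 2 = 254 years.
Removing the 6.7 mm offcut leaves 1518.6 − 6.7 = 1511.9 mm.
Mean rate = 1511.9 mm / 254 years ≈ 5.952 mm per year.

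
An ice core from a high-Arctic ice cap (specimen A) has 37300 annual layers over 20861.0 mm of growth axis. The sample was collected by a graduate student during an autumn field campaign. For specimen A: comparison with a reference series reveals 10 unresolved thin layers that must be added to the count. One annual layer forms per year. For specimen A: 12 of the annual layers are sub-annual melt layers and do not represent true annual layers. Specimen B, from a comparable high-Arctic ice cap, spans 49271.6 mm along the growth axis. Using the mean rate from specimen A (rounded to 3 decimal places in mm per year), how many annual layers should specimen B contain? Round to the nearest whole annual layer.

Specimen A: correcting the raw count gives 37300 − 12 + 10 = 37298 true annual layers.
A: Extension rate ≈ 20861.0 / 37298 = 0.559 mm/year.
B spans 49271.6 / 0.559 = 88142.40 years ≈ 88142 annual layers.

88142 annual layers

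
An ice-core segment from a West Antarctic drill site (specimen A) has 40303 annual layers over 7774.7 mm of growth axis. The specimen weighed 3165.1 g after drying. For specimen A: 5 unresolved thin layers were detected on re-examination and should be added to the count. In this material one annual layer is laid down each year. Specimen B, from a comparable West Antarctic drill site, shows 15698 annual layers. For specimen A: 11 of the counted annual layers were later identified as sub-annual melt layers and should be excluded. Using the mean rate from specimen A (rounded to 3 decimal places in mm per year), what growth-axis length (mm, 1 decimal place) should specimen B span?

3029.7 mm

Specimen A: true annual layer count = 40303 − 11 + 5 = 40297.
A: Extension rate ≈ 7774.7 / 40297 = 0.193 mm per year.
Length of B = 0.193 × 15698 = 3029.7 mm.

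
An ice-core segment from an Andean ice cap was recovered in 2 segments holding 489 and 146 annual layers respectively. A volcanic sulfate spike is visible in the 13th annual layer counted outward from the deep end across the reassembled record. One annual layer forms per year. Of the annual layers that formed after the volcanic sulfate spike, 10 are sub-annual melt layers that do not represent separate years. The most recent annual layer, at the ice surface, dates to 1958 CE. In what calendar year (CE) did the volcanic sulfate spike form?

1346 CE

Total annual layers = 489 + 146 = 635.
The volcanic sulfate spike sits at annual layer 13 from the deep end, so 635 − 13 = 622 annual layers formed after it.
Excluding 10 false annual layers: 622 − 10 = 612.
1958 − 612 = 1346 CE.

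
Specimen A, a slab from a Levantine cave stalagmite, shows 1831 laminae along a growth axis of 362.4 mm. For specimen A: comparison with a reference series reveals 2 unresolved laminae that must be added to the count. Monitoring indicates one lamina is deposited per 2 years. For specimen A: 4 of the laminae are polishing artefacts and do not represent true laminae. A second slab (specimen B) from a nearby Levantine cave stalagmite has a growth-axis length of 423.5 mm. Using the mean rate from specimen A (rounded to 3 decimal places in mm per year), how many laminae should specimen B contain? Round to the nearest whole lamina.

2139 laminae

Specimen A: adjusted count: 1831 − 4 + 2 = 1829 laminae.
Specimen A: at 2 years per lamina, 1829 × 2 = 3658 years.
A: Extension rate ≈ 362.4 / 3658 = 0.099 mm/year.
For B, 423.5 / 0.099 = 4277.78 years; at 2 years per lamina that is 4277.78 / 2 ≈ 2139 laminae.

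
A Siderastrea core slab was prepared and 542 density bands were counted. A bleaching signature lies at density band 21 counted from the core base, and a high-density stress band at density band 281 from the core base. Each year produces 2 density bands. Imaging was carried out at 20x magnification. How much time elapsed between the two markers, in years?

130 years

281 − 21 = 260 density bands lie between the two events.
Dividing by 2 density bands per year: 260 / 2 = 130 years.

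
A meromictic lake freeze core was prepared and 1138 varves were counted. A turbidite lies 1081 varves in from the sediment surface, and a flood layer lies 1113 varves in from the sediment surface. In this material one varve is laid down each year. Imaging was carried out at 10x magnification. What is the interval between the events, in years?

32 years

The two markers are separated by 1113 − 1081 = 32 varves.
One varve per year makes the interval 32 years.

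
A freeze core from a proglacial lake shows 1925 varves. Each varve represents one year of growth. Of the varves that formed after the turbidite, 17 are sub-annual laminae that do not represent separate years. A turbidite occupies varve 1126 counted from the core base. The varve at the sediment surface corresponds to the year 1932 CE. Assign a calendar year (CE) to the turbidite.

1150 CE

1925 − 1126 = 799 varves lie beyond the turbidite toward the sediment surface.
799 − 17 false = 782 true varves after the turbidite.
The varve at the sediment surface is 1932 CE, so the turbidite dates to 1932 − 782 = 1150 CE.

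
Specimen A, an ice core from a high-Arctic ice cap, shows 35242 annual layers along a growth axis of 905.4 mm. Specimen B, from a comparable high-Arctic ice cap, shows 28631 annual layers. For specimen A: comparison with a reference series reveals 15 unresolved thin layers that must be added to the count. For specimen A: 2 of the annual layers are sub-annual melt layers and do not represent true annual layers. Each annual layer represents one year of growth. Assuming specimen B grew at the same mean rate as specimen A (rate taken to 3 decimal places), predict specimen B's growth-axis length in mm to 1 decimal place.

744.4 mm

Specimen A: after corrections the count is 35242 − 2 + 15 = 35255 annual layers.
A: Mean rate = 905.4 mm / 35255 years ≈ 0.026 mm per year.
B's length ≈ 0.026 × 28631 = 744.4 mm.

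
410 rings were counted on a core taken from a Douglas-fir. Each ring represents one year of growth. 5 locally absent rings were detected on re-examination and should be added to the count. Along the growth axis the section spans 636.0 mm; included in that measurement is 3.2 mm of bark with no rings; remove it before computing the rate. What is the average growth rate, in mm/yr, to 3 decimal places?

True ring count = 410 + 5 = 415.
Net length = 636.0 − 3.2 = 632.8 mm.
Mean rate = 632.8 mm / 415 years ≈ 1.525 mm/yr.

1.525 mm/yr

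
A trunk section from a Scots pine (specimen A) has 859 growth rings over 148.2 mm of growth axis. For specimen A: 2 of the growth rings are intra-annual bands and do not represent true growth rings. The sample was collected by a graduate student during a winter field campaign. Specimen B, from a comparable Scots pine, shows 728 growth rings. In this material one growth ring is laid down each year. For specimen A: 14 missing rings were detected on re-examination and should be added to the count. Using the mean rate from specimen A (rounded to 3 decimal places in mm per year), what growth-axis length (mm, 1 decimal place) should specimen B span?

123.8 mm

Specimen A: adjusted count: 859 − 2 + 14 = 871 growth rings.
A: 148.2 mm over 871 years gives 148.2 / 871 ≈ 0.170 mm/year.
B's length ≈ 0.170 × 728 = 123.8 mm.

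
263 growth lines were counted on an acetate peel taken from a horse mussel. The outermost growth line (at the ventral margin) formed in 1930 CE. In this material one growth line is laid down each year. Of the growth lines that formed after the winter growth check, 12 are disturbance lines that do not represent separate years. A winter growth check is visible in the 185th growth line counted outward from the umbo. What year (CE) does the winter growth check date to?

1864 CE

263 − 185 = 78 growth lines lie beyond the winter growth check toward the ventral margin.
78 − 12 false = 66 true growth lines after the winter growth check.
The growth line at the ventral margin is 1930 CE, so the winter growth check dates to 1930 − 66 = 1864 CE.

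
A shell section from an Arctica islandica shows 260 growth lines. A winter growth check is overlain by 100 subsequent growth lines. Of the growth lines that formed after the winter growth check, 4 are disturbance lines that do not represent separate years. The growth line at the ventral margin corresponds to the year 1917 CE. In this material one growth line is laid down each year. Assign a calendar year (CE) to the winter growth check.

1821 CE

100 growth lines formed after the winter growth check.
Removing the 4 false growth lines leaves 100 − 4 = 96 true growth lines beyond the winter growth check.
1917 − 96 = 1821 CE.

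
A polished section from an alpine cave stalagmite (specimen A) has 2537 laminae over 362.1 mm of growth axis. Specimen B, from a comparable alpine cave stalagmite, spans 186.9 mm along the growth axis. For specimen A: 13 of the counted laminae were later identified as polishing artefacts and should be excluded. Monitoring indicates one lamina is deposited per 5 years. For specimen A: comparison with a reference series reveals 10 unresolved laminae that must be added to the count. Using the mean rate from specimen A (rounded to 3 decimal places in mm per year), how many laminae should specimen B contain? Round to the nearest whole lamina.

Specimen A: adjusted count: 2537 − 13 + 10 = 2534 laminae.
Specimen A: 2534 laminae at 5 years each span 2534 × 5 = 12670 years.
A: Extension rate ≈ 362.1 / 12670 = 0.029 mm/yr.
B spans 186.9 / 0.029 = 6444.83 years; at 5 years per lamina that is 6444.83 / 5 ≈ 1289 laminae.

1289 laminae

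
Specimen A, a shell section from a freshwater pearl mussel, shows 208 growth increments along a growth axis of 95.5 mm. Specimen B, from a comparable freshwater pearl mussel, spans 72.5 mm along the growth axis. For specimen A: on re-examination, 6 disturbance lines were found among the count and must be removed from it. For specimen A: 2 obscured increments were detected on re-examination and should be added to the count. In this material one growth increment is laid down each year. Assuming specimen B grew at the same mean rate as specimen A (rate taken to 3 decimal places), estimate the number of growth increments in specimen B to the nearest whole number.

Specimen A: after corrections the count is 208 − 6 + 2 = 204 growth increments.
A: Mean rate = 95.5 mm / 204 years ≈ 0.468 mm per year.
For B, 72.5 / 0.468 = 154.91 years ≈ 155 growth increments.

155 growth increments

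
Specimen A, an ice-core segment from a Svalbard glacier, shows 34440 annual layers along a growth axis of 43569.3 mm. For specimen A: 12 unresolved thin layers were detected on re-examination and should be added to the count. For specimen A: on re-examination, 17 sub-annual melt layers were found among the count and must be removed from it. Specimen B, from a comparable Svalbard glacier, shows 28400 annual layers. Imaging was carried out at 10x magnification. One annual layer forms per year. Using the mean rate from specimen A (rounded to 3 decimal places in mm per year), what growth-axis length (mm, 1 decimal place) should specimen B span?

Specimen A: after corrections the count is 34440 − 17 + 12 = 34435 annual layers.
A: 43569.3 mm over 34435 years gives 43569.3 / 34435 ≈ 1.265 mm/yr.
B's length ≈ 1.265 × 28400 = 35926.0 mm.

35926.0 mm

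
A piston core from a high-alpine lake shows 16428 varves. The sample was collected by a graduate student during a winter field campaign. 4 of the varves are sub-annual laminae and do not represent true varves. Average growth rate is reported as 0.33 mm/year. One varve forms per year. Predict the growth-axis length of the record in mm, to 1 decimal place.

5419.9 mm

True varve count = 16428 − 4 = 16424.
16424 years at 0.33 mm/year gives 0.33 × 16424 = 5419.9 mm.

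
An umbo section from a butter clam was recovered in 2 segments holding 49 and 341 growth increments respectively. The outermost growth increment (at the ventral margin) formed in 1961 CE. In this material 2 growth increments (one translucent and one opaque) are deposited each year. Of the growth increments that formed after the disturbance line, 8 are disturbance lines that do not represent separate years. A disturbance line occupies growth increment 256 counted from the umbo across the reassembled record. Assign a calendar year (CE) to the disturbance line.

Total growth increments = 49 + 341 = 390.
The disturbance line sits at growth increment 256 from the umbo, so 390 − 256 = 134 growth increments formed after it.
134 − 8 false = 126 true growth increments after the disturbance line.
126 growth increments at 2 per year is 126 / 2 = 63 years.
The growth increment at the ventral margin is 1961 CE, so the disturbance line dates to 1961 − 63 = 1898 CE.

1898 CE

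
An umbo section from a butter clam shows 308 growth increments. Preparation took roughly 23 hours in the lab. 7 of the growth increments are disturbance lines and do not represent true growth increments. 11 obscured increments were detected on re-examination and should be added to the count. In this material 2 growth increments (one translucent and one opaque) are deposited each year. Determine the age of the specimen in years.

156 years

After corrections the count is 308 − 7 + 11 = 312 growth increments.
With 2 growth increments per year, 312 / 2 = 156 years.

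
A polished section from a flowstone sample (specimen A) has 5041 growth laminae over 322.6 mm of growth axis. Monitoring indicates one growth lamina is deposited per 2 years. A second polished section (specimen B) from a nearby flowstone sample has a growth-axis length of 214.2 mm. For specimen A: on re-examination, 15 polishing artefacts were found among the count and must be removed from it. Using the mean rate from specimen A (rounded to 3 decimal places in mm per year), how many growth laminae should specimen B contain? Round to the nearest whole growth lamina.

Specimen A: adjusted count: 5041 − 15 = 5026 growth laminae.
Specimen A: at 2 years per growth lamina, 5026 × 2 = 10052 years.
A: Extension rate ≈ 322.6 / 10052 = 0.032 mm/year.
B spans 214.2 / 0.032 = 6693.75 years; at 2 years per growth lamina that is 6693.75 / 2 ≈ 3347 growth laminae.

3347 growth laminae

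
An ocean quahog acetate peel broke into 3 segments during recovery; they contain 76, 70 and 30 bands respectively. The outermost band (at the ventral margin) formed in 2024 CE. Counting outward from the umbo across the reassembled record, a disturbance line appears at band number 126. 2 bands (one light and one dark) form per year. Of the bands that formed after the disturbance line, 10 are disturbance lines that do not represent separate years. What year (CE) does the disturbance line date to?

Total bands = 76 + 70 + 30 = 176.
176 − 126 = 50 bands lie beyond the disturbance line toward the ventral margin.
Removing the 10 false bands leaves 50 − 10 = 40 true bands beyond the disturbance line.
Dividing by 2 bands per year: 40 / 2 = 20 years.
The band at the ventral margin is 2024 CE, so the disturbance line dates to 2024 − 20 = 2004 CE.

2004 CE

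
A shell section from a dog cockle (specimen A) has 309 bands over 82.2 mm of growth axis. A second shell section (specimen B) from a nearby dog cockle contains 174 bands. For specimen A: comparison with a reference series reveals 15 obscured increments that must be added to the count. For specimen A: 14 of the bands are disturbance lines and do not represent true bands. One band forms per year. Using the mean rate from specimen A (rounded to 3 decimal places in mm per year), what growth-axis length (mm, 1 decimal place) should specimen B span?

Specimen A: true band count = 309 − 14 + 15 = 310.
A: Extension rate ≈ 82.2 / 310 = 0.265 mm/year.
For B, 0.265 mm/year × 174 years = 46.1 mm.

46.1 mm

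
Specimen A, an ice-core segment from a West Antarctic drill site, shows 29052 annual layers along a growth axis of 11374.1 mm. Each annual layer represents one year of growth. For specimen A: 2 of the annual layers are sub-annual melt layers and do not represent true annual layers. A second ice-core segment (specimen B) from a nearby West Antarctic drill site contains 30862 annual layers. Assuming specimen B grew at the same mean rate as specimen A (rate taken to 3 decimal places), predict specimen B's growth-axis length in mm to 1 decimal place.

12097.9 mm

Specimen A: true annual layer count = 29052 − 2 = 29050.
A: Extension rate ≈ 11374.1 / 29050 = 0.392 mm/yr.
For B, 0.392 mm/year × 30862 years = 12097.9 mm.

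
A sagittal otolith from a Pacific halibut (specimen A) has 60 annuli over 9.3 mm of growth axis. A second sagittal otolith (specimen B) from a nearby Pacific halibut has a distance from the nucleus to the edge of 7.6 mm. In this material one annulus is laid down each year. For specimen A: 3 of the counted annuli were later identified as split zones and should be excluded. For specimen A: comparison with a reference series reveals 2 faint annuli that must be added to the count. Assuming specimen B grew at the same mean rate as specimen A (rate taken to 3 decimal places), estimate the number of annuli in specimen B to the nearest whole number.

48 annuli

Specimen A: correcting the raw count gives 60 − 3 + 2 = 59 true annuli.
A: 9.3 mm over 59 years gives 9.3 / 59 ≈ 0.158 mm per year.
B spans 7.6 / 0.158 = 48.10 years ≈ 48 annuli.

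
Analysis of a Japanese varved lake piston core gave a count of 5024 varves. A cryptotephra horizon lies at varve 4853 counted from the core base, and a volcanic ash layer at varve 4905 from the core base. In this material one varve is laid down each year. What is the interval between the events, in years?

52 yr

Separation: 4905 − 4853 = 52 varves.
At one varve per year, 52 years elapsed between them.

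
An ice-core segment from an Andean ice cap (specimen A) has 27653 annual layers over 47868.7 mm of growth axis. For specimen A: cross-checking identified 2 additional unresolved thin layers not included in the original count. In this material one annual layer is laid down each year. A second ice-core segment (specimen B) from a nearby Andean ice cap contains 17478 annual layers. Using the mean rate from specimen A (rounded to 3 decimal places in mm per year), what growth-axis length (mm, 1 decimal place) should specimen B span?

Specimen A: correcting the raw count gives 27653 + 2 = 27655 true annual layers.
A: Extension rate ≈ 47868.7 / 27655 = 1.731 mm per year.
B's length ≈ 1.731 × 17478 = 30254.4 mm.

30254.4 mm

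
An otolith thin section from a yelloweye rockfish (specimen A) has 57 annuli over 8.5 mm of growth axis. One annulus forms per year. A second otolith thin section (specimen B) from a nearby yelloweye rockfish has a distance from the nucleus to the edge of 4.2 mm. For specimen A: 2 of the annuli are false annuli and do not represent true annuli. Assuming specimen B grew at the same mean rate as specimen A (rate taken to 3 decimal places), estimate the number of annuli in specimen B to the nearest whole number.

Specimen A: true annulus count = 57 − 2 = 55.
A: Mean rate = 8.5 mm / 55 years ≈ 0.155 mm/year.
B spans 4.2 / 0.155 = 27.10 years ≈ 27 annuli.

27 annuli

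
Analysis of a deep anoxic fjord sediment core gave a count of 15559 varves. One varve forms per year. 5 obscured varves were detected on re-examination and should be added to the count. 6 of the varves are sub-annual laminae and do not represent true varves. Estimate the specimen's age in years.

15558 years

Adjusted count: 15559 − 6 + 5 = 15558 varves.
One varve per year makes the duration 15558 years.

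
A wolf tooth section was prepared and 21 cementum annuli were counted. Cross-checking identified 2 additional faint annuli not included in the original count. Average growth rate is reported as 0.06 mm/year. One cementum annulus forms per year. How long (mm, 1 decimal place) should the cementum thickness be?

Correcting the raw count gives 21 + 2 = 23 true cementum annuli.
23 years at 0.06 mm/year gives 0.06 × 23 = 1.4 mm.

1.4 mm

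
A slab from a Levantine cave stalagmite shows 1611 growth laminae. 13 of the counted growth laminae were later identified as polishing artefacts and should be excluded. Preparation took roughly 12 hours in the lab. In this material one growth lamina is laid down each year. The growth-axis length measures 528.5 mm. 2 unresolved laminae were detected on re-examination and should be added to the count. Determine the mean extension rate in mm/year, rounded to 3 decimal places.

Correcting the raw count gives 1611 − 13 + 2 = 1600 true growth laminae.
Extension rate ≈ 528.5 / 1600 = 0.330 mm/year.

0.330 mm/year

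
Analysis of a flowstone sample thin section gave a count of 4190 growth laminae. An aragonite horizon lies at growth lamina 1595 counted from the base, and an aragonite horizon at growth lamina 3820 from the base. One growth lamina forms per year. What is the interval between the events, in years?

The two markers are separated by 3820 − 1595 = 2225 growth laminae.
That is 2225 years at one growth lamina per year.

2225 yr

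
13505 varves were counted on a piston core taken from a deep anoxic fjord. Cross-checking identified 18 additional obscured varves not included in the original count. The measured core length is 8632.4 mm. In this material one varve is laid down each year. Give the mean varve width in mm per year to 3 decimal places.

After corrections the count is 13505 + 18 = 13523 varves.
Mean rate = 8632.4 mm / 13523 years ≈ 0.638 mm per year.

0.638 mm per year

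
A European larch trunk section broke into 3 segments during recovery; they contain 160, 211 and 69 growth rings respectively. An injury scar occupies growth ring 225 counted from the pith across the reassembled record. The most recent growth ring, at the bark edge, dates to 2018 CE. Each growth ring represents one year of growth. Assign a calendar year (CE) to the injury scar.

Total growth rings = 160 + 211 + 69 = 440.
Between growth ring 225 and the bark edge there are 440 − 225 = 215 growth rings.
The growth ring at the bark edge is 2018 CE, so the injury scar dates to 2018 − 215 = 1803 CE.

1803 CE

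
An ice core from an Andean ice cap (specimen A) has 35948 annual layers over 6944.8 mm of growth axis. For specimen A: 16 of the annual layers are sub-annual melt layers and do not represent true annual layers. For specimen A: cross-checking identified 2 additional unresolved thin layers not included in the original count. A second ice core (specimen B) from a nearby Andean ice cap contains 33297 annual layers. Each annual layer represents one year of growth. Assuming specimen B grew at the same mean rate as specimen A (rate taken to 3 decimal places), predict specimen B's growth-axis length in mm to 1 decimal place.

6426.3 mm

Specimen A: correcting the raw count gives 35948 − 16 + 2 = 35934 true annual layers.
A: Extension rate ≈ 6944.8 / 35934 = 0.193 mm/year.
B's length ≈ 0.193 × 33297 = 6426.3 mm.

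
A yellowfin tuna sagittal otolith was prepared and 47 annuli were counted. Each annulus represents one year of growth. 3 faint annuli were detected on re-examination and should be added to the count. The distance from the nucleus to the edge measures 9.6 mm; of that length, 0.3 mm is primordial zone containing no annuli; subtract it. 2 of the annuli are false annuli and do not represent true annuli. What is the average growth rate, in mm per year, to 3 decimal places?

After corrections the count is 47 − 2 + 3 = 48 annuli.
Removing the 0.3 mm offcut leaves 9.6 − 0.3 = 9.3 mm.
Mean rate = 9.3 mm / 48 years ≈ 0.194 mm per year.

0.194 mm per year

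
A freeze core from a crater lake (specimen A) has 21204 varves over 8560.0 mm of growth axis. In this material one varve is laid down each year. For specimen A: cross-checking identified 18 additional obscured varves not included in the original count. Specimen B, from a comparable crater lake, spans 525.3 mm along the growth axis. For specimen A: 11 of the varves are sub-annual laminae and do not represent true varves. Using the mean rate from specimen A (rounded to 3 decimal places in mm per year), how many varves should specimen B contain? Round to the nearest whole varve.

1300 varves

Specimen A: true varve count = 21204 − 11 + 18 = 21211.
A: 8560.0 mm over 21211 years gives 8560.0 / 21211 ≈ 0.404 mm/year.
B spans 525.3 / 0.404 = 1300.25 years ≈ 1300 varves.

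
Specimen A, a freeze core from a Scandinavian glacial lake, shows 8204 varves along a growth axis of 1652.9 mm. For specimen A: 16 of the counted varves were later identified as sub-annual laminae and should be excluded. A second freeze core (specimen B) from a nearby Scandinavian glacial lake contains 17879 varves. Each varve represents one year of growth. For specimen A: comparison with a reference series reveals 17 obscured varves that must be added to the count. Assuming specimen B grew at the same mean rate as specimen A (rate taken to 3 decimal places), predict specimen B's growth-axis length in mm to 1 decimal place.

3593.7 mm

Specimen A: true varve count = 8204 − 16 + 17 = 8205.
A: Extension rate ≈ 1652.9 / 8205 = 0.201 mm per year.
B's length ≈ 0.201 × 17879 = 3593.7 mm.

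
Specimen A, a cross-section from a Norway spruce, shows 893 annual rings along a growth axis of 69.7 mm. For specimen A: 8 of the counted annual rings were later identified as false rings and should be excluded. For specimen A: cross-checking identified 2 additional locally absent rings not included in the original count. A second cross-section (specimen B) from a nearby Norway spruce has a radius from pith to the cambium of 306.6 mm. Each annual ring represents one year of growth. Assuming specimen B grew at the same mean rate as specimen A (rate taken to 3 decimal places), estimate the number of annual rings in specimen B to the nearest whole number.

Specimen A: adjusted count: 893 − 8 + 2 = 887 annual rings.
A: Extension rate ≈ 69.7 / 887 = 0.079 mm per year.
Specimen B: 306.6 mm / 0.079 mm per year = 3881.01 years ≈ 3881 annual rings.

3881 annual rings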